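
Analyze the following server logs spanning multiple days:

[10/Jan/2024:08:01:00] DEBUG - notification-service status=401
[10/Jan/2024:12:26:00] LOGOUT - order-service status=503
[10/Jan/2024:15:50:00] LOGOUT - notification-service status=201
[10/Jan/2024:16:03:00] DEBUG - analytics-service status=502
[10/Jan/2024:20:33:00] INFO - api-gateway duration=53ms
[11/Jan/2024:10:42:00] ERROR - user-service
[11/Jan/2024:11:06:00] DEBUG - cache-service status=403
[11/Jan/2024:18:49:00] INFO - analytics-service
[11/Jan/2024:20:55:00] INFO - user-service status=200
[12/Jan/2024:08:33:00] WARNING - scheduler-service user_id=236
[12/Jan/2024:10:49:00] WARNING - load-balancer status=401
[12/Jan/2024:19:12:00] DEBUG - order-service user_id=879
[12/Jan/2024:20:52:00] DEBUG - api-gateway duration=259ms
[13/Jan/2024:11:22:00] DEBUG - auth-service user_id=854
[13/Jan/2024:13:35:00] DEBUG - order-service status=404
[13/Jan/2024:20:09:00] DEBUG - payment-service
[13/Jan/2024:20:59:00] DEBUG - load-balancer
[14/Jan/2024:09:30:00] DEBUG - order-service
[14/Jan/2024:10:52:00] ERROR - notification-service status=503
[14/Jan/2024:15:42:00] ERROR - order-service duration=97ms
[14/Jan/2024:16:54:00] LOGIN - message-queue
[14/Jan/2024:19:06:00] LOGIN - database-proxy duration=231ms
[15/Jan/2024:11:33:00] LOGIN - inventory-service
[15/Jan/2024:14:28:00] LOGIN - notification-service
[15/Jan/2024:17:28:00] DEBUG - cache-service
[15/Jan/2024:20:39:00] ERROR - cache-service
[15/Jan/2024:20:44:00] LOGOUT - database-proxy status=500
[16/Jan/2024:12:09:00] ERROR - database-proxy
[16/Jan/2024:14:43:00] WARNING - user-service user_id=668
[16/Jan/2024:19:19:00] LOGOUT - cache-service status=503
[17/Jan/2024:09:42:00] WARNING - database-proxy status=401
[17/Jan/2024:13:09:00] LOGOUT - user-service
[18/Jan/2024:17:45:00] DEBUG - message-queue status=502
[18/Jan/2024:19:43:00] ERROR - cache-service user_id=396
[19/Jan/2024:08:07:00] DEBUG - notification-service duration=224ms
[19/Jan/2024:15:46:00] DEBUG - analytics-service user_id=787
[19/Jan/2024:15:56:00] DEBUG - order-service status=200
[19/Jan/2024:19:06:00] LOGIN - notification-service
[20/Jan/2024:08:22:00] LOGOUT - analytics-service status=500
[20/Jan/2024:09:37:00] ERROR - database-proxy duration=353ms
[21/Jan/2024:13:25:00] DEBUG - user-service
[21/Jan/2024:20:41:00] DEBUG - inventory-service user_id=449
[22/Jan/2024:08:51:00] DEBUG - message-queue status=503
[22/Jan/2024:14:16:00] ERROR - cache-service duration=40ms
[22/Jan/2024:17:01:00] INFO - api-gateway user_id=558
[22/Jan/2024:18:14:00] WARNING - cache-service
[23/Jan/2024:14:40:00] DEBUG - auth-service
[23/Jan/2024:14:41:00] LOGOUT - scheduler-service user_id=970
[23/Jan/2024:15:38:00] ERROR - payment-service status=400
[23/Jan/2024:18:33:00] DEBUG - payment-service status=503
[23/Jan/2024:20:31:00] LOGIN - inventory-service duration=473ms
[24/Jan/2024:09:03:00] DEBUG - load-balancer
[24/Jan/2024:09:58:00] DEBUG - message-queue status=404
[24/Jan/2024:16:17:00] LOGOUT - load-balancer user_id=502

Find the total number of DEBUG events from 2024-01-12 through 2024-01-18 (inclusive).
9

To filter by date range:

1. Date range: 2024-01-12 through 2024-01-18, both dates inclusive
2. Filter for DEBUG events whose date falls in this range
3. Count matching events: 9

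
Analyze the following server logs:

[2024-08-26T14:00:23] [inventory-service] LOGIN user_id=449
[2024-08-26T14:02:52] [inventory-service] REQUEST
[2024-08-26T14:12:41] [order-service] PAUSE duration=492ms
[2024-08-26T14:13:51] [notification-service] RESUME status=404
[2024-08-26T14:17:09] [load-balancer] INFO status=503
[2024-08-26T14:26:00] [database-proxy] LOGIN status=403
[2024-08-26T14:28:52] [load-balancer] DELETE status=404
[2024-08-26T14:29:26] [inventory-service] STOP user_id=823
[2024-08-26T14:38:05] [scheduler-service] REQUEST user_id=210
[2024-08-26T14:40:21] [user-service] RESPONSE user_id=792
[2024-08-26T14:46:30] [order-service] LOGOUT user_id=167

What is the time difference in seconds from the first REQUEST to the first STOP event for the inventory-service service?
1594

To find the time between events:

1. Locate the first REQUEST event for inventory-service: 2024-08-26T14:02:52
2. Locate the first STOP event for inventory-service: 2024-08-26T14:29:26
3. Calculate the difference: 2024-08-26T14:29:26 - 2024-08-26T14:02:52 = 1594 seconds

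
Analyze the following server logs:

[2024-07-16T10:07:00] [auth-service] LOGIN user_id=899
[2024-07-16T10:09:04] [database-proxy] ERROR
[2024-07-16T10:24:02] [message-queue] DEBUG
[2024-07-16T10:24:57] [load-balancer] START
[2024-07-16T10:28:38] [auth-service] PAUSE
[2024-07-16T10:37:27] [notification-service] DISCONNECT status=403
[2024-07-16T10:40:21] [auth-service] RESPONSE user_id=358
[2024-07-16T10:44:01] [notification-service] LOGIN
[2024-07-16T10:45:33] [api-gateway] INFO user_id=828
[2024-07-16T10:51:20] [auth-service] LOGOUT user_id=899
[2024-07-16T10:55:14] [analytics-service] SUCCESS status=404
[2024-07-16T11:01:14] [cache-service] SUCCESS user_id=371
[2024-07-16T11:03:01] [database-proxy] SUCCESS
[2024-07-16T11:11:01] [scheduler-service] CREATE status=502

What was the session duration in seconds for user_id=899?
2660

To calculate session duration:

1. Find LOGIN event for user_id=899: 2024-07-16T10:07:00
2. Find LOGOUT event for user_id=899: 2024-07-16T10:51:20
3. Session duration: 2024-07-16T10:51:20 - 2024-07-16T10:07:00 = 2660 seconds (44 minutes)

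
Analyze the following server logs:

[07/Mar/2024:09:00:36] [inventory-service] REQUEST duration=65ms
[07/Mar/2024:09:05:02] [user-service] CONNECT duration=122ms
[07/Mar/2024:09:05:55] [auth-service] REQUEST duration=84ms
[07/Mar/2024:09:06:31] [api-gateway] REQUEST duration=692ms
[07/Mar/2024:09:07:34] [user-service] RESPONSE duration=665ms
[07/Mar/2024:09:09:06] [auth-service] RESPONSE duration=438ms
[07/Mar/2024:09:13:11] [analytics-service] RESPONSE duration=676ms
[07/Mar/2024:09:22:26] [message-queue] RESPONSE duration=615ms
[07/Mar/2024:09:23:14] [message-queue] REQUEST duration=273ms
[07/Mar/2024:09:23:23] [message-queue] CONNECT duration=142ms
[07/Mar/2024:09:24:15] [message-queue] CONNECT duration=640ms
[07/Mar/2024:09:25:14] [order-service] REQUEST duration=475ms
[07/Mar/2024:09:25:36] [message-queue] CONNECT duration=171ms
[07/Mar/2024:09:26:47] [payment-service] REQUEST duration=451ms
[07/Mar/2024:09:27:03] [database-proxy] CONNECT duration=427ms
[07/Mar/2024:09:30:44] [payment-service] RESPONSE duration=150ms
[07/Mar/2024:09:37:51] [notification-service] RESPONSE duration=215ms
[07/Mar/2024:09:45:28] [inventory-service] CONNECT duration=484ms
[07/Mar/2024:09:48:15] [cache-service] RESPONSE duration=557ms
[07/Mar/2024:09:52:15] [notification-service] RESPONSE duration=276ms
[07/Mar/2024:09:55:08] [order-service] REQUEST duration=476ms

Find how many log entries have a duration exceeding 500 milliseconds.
6

To count timeouts:

1. Threshold: 500ms
2. Extract duration from each log entry
3. Count entries where duration > 500
4. Timeout count: 6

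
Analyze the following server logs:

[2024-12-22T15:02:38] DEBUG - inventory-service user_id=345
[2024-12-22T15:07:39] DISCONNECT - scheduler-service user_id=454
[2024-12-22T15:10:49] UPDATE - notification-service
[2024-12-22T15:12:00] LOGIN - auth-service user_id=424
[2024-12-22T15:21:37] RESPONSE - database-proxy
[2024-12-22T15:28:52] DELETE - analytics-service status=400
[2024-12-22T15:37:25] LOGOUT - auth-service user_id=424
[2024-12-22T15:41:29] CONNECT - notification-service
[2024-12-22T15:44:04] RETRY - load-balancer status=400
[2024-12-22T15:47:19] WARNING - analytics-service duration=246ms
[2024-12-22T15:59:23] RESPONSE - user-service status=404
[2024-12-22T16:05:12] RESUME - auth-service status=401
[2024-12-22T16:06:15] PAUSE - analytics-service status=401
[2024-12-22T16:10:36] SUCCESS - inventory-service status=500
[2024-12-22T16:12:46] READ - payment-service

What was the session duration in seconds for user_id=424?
1525

To calculate session duration:

1. Find LOGIN event for user_id=424: 2024-12-22T15:12:00
2. Find LOGOUT event for user_id=424: 2024-12-22T15:37:25
3. Session duration: 2024-12-22T15:37:25 - 2024-12-22T15:12:00 = 1525 seconds (25 minutes)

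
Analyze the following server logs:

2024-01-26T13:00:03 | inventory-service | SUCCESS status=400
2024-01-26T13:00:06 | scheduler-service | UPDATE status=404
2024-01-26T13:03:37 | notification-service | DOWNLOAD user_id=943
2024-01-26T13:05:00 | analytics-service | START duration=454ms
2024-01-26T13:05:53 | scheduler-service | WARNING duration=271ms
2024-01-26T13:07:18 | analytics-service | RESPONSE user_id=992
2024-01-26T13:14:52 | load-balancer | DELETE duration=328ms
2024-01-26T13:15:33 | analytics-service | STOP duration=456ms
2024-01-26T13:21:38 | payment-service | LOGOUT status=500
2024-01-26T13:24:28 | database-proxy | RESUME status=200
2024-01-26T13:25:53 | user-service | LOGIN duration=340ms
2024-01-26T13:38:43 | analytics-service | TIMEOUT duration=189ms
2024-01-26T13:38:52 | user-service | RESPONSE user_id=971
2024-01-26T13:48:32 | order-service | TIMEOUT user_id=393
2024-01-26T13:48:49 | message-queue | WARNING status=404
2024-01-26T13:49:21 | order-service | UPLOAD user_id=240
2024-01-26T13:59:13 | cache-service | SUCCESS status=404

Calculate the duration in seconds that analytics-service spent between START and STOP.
633

To calculate state duration:

1. Find START event for analytics-service: 2024-01-26T13:05:00
2. Find STOP event for analytics-service: 2024-01-26T13:15:33
3. Calculate duration: 2024-01-26T13:15:33 - 2024-01-26T13:05:00 = 633 seconds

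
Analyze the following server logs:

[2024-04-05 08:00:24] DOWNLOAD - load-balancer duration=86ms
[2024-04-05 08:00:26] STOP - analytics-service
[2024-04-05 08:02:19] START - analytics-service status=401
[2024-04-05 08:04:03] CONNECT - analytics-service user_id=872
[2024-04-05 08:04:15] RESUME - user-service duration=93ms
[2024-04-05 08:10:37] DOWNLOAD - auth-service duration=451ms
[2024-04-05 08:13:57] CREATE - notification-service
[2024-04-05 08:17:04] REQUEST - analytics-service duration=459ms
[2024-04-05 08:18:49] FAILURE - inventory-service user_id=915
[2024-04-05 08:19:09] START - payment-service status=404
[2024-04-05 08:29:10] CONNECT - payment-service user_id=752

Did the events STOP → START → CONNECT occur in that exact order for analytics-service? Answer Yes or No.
Yes

To verify sequence order:

1. Find all events in sequence STOP → START → CONNECT for analytics-service
2. Extract their timestamps
3. Check if timestamps are in ascending order
4. Result: Yes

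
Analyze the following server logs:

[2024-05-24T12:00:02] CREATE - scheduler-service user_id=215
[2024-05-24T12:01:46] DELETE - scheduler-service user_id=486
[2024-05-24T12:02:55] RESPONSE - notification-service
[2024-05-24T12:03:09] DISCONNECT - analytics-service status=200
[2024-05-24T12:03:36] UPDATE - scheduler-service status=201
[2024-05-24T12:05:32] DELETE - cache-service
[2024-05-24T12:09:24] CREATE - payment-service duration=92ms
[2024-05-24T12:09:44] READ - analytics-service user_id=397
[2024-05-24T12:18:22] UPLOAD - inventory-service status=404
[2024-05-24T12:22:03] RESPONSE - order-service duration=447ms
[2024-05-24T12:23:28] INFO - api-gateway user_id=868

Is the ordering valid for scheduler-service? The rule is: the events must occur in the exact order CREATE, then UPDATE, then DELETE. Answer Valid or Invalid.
Invalid

To validate ordering:

1. Required order: CREATE → UPDATE → DELETE
2. Rule: the events must occur in the exact order CREATE, then UPDATE, then DELETE
3. Check actual order of events for scheduler-service
4. Result: Invalid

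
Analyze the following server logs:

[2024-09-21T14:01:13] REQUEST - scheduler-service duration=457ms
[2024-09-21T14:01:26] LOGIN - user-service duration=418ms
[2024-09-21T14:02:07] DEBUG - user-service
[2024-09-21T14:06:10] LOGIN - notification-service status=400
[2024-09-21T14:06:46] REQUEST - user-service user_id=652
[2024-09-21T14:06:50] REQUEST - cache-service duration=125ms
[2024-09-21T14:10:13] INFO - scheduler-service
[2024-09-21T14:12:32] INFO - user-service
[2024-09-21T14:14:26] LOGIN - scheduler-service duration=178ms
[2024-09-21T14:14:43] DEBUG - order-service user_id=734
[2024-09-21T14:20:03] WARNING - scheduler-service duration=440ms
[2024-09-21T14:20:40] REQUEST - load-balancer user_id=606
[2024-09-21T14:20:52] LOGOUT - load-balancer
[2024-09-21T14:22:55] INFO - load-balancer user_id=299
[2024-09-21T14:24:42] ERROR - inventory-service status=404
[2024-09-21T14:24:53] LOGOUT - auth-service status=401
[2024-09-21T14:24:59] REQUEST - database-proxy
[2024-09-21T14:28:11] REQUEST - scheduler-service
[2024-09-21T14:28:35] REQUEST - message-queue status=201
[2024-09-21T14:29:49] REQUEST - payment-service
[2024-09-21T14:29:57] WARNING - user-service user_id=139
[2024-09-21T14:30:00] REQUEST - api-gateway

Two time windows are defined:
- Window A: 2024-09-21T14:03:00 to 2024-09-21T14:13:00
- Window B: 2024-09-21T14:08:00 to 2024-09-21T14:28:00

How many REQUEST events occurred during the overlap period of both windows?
0

To find overlap events:

1. Window A: 2024-09-21T14:03:00 to 2024-09-21T14:13:00
2. Window B: 2024-09-21T14:08:00 to 2024-09-21T14:28:00
3. Overlap period: 2024-09-21T14:08:00 to 2024-09-21T14:13:00
4. Count REQUEST events in overlap: 0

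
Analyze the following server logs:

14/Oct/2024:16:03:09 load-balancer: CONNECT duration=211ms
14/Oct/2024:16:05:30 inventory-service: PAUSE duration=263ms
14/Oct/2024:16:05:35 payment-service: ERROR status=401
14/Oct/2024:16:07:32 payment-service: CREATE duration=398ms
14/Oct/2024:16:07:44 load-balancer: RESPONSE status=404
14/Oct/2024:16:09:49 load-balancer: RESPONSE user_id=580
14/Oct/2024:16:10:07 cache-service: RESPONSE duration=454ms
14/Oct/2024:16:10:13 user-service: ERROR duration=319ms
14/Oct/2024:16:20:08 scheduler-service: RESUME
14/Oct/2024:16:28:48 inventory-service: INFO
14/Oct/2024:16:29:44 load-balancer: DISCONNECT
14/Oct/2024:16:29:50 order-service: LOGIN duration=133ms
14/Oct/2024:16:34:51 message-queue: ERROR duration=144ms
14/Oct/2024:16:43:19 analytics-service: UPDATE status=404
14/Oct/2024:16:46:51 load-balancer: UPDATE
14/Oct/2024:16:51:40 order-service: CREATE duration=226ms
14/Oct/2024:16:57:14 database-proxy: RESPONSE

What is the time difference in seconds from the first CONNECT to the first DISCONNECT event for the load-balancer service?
1595

To find the time between events:

1. Locate the first CONNECT event for load-balancer: 14/Oct/2024:16:03:09
2. Locate the first DISCONNECT event for load-balancer: 14/Oct/2024:16:29:44
3. Calculate the difference: 14/Oct/2024:16:29:44 - 14/Oct/2024:16:03:09 = 1595 seconds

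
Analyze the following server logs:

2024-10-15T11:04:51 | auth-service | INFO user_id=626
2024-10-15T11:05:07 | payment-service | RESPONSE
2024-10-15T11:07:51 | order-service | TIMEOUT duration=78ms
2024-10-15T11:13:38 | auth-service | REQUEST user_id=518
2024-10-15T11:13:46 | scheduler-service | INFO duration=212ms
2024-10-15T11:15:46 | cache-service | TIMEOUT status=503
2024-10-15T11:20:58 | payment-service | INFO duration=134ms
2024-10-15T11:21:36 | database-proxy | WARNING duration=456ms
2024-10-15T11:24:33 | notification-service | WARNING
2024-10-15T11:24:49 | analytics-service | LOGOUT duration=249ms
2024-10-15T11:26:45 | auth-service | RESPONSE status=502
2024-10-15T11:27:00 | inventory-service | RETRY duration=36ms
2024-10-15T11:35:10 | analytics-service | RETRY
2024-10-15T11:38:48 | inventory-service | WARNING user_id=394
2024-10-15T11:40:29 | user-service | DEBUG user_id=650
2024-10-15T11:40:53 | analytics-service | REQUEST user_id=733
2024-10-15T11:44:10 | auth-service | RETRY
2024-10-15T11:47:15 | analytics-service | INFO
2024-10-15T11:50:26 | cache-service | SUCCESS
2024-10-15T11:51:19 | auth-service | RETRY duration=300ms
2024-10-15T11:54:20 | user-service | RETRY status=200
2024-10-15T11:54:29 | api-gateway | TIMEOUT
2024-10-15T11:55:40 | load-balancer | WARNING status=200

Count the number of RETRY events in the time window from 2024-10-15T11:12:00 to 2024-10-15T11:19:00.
0

To count events in the time window:

1. Window boundaries: 2024-10-15T11:12:00 to 2024-10-15T11:19:00
2. Filter for RETRY events within this window
3. Count matching events: 0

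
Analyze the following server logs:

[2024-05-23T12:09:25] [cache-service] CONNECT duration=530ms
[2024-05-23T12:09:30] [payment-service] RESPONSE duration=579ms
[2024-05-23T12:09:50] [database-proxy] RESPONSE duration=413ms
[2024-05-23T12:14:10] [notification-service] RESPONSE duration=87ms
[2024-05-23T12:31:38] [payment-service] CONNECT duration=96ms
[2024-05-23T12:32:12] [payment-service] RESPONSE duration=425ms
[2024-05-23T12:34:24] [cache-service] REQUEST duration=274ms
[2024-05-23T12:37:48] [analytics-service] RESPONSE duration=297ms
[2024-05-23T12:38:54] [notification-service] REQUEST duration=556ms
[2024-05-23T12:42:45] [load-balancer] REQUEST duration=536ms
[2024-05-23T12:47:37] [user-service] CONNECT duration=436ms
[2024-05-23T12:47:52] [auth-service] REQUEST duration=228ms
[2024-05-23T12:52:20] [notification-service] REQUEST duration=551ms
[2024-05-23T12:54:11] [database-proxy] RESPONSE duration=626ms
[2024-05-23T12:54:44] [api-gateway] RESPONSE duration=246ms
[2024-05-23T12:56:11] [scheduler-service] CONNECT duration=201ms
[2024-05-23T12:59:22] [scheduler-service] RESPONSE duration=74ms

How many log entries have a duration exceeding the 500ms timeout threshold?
6

To count timeouts:

1. Threshold: 500ms
2. Extract duration from each log entry
3. Count entries where duration > 500
4. Timeout count: 6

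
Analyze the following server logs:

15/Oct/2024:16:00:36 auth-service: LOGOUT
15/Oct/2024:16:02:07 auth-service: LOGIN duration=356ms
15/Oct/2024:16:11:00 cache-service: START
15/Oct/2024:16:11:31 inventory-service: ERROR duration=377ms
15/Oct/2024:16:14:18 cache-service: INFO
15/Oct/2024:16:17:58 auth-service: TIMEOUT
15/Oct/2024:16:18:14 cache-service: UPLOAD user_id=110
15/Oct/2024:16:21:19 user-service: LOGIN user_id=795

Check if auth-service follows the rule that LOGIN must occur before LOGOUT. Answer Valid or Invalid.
Invalid

To validate ordering:

1. Required order: LOGIN → LOGOUT
2. Rule: LOGIN must occur before LOGOUT
3. Check actual order of events for auth-service
4. Result: Invalid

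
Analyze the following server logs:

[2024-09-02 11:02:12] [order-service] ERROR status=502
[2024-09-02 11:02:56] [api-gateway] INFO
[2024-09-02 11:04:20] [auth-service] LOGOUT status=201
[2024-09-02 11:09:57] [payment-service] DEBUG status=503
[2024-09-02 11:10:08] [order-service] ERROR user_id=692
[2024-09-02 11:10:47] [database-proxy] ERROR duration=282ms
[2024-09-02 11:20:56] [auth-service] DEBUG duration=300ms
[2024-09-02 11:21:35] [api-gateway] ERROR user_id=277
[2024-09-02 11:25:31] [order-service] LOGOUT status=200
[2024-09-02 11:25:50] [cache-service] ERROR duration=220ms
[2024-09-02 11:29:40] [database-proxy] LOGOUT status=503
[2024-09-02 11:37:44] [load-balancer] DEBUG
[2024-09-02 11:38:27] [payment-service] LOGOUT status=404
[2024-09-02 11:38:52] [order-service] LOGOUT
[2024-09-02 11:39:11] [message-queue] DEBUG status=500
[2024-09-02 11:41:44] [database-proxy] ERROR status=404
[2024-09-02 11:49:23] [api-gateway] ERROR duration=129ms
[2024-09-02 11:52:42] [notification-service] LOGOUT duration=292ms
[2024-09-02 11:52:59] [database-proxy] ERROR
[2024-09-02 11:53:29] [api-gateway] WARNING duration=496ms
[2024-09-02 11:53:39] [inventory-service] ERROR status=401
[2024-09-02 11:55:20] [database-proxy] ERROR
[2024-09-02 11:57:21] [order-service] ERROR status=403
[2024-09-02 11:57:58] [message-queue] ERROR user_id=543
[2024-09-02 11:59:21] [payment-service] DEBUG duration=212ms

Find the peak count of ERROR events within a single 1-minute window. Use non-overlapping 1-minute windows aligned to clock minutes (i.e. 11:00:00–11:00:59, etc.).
2

To find the burst window:

1. Divide the log period into non-overlapping 1-minute windows starting at 11:00
2. Count ERROR events in each window
3. Find the window with maximum count
4. Maximum events in a window: 2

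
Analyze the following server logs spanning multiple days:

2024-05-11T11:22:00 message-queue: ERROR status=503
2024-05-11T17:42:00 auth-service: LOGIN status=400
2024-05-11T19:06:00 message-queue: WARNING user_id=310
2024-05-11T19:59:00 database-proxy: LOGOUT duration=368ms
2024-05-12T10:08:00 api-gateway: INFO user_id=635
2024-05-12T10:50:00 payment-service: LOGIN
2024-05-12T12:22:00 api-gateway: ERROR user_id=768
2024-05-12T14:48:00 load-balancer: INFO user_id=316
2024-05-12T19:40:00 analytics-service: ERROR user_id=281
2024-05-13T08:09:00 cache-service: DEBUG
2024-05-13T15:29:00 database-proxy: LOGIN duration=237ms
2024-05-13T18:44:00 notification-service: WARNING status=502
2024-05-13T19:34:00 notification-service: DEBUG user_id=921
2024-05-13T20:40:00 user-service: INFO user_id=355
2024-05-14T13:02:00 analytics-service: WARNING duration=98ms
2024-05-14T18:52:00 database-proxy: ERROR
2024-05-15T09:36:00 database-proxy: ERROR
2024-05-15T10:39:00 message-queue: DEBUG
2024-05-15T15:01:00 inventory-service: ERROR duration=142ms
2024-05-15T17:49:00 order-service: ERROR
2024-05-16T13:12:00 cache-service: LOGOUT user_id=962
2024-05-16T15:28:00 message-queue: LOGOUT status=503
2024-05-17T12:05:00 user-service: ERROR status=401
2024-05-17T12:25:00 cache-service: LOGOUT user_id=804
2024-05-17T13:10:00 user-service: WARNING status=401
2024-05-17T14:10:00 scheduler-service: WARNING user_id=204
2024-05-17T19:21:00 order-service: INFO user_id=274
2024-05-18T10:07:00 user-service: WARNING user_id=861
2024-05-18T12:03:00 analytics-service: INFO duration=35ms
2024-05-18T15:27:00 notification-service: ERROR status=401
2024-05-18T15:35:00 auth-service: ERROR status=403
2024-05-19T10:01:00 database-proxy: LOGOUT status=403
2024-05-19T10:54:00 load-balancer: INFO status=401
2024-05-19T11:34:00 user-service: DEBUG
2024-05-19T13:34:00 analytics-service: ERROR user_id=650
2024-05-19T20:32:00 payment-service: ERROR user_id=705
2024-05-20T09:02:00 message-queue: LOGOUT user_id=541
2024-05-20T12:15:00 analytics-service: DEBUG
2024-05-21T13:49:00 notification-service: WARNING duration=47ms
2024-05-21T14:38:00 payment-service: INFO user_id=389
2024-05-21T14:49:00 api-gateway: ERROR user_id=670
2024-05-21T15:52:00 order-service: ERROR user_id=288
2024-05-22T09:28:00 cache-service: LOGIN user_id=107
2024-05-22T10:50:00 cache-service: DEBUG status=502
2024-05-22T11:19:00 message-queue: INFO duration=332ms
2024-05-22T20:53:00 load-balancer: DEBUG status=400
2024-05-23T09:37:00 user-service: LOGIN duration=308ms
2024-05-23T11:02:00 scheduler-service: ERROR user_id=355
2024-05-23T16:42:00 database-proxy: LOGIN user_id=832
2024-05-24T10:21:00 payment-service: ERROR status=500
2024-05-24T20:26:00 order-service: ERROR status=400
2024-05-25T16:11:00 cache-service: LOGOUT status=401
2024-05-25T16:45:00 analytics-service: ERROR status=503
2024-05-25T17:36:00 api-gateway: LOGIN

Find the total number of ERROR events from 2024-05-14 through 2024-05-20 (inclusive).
9

To filter by date range:

1. Date range: 2024-05-14 through 2024-05-20, both dates inclusive
2. Filter for ERROR events whose date falls in this range
3. Count matching events: 9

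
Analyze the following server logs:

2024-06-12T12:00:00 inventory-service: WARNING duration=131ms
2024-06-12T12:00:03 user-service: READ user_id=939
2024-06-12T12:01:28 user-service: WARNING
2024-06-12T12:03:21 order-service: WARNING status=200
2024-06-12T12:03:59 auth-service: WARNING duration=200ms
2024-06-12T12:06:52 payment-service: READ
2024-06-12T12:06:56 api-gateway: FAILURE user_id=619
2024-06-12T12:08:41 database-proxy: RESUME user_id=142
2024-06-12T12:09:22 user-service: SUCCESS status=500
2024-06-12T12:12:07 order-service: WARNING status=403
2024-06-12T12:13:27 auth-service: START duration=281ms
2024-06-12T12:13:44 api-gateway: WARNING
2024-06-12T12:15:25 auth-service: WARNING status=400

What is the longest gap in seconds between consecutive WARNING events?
488

To find the longest gap:

1. Extract all WARNING events in chronological order
2. Calculate time differences between consecutive events
3. Find the maximum difference
4. Longest gap: 488 seconds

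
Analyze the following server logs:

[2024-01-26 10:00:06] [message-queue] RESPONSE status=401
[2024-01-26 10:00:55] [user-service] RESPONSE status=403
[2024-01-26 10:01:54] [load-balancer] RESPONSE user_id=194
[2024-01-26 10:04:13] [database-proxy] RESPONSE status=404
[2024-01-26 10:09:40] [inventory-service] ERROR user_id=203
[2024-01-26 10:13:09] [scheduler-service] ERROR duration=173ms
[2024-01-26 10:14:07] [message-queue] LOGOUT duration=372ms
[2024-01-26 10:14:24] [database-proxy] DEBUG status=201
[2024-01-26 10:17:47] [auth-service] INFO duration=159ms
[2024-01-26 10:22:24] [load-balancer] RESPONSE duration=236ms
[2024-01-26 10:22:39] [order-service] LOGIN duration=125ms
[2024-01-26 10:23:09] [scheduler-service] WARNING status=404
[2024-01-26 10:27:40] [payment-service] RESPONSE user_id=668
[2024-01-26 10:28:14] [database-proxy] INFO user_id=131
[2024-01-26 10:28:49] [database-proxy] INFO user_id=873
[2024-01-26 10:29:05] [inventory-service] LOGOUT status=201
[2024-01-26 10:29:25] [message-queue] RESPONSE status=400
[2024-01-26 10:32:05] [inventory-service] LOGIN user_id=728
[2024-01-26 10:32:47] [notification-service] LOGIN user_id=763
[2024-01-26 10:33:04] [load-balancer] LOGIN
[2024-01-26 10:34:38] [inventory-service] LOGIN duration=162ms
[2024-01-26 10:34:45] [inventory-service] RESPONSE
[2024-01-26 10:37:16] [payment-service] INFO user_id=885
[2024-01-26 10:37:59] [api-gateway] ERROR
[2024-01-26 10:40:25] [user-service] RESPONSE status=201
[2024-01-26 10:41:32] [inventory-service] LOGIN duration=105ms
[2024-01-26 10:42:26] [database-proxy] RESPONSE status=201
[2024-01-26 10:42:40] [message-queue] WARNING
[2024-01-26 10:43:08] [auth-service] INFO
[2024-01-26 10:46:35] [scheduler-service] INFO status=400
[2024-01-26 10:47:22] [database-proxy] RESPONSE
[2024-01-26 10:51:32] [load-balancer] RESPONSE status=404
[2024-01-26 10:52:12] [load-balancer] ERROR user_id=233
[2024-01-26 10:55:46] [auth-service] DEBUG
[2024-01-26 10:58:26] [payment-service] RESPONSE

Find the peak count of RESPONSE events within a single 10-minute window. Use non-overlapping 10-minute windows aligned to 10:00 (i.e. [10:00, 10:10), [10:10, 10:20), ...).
4

To find the burst window:

1. Divide the log period into non-overlapping 10-minute windows starting at 10:00
2. Count RESPONSE events in each window
3. Find the window with maximum count
4. Maximum events in a window: 4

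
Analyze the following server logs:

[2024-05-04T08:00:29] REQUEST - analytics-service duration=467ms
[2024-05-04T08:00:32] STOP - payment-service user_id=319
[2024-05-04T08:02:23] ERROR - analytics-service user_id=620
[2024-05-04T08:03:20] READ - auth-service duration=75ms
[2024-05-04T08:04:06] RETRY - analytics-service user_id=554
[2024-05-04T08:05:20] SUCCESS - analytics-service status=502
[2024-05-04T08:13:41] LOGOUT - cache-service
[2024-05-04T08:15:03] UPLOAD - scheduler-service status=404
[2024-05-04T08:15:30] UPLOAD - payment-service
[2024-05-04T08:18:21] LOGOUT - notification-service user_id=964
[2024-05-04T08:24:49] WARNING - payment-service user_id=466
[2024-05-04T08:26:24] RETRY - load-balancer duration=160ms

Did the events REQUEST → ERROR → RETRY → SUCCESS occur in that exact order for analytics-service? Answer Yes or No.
Yes

To verify sequence order:

1. Find all events in sequence REQUEST → ERROR → RETRY → SUCCESS for analytics-service
2. Extract their timestamps
3. Check if timestamps are in ascending order
4. Result: Yes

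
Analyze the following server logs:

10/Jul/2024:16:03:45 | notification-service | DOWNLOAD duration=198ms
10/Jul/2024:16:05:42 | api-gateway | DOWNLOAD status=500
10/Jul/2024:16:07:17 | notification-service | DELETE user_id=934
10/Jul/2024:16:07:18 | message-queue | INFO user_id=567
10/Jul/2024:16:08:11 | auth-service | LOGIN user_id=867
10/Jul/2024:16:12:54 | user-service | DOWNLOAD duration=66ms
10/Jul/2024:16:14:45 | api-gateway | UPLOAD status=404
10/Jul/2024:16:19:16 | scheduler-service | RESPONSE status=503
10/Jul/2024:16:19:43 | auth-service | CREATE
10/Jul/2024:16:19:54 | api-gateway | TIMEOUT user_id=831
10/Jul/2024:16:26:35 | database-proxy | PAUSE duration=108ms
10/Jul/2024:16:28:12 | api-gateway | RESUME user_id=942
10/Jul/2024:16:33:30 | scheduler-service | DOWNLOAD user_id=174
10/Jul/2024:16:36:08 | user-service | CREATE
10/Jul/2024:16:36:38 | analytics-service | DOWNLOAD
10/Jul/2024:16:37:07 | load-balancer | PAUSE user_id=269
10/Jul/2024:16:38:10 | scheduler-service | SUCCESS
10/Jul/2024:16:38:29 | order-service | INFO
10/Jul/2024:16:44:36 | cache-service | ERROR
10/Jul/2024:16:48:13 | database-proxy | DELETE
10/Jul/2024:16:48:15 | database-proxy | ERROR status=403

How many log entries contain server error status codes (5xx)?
2

To find matching entries:

1. Pattern to match: server error status codes (5xx)
2. Scan each log entry for the pattern
3. Count matches: 2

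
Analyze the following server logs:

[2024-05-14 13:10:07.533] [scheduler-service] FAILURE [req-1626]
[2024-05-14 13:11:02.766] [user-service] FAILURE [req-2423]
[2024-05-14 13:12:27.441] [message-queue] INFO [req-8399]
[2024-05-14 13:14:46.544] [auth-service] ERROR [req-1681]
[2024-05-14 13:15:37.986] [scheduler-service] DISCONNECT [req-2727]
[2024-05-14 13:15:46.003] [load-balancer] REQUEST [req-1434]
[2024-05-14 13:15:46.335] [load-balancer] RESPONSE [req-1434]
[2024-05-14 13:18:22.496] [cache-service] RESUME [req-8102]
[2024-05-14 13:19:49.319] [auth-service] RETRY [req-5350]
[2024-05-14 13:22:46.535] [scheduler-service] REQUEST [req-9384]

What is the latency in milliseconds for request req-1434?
332

To calculate latency:

1. Find REQUEST with id req-1434: 2024-05-14 13:15:46.003
2. Find RESPONSE with id req-1434: 2024-05-14 13:15:46.335
3. Latency: 2024-05-14 13:15:46.335 - 2024-05-14 13:15:46.003 = 332ms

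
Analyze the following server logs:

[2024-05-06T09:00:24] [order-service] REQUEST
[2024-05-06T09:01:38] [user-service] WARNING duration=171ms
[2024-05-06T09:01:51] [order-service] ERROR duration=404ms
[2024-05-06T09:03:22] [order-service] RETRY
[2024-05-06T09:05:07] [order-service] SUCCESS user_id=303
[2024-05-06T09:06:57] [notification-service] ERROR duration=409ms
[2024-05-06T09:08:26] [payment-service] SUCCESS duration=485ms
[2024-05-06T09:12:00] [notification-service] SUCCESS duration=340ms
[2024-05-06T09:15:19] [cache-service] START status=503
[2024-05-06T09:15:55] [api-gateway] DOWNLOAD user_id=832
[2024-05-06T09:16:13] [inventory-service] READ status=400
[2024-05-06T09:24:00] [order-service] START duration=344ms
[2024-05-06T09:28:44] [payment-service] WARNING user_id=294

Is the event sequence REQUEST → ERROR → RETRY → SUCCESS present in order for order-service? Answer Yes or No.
Yes

To verify sequence order:

1. Find all events in sequence REQUEST → ERROR → RETRY → SUCCESS for order-service
2. Extract their timestamps
3. Check if timestamps are in ascending order
4. Result: Yes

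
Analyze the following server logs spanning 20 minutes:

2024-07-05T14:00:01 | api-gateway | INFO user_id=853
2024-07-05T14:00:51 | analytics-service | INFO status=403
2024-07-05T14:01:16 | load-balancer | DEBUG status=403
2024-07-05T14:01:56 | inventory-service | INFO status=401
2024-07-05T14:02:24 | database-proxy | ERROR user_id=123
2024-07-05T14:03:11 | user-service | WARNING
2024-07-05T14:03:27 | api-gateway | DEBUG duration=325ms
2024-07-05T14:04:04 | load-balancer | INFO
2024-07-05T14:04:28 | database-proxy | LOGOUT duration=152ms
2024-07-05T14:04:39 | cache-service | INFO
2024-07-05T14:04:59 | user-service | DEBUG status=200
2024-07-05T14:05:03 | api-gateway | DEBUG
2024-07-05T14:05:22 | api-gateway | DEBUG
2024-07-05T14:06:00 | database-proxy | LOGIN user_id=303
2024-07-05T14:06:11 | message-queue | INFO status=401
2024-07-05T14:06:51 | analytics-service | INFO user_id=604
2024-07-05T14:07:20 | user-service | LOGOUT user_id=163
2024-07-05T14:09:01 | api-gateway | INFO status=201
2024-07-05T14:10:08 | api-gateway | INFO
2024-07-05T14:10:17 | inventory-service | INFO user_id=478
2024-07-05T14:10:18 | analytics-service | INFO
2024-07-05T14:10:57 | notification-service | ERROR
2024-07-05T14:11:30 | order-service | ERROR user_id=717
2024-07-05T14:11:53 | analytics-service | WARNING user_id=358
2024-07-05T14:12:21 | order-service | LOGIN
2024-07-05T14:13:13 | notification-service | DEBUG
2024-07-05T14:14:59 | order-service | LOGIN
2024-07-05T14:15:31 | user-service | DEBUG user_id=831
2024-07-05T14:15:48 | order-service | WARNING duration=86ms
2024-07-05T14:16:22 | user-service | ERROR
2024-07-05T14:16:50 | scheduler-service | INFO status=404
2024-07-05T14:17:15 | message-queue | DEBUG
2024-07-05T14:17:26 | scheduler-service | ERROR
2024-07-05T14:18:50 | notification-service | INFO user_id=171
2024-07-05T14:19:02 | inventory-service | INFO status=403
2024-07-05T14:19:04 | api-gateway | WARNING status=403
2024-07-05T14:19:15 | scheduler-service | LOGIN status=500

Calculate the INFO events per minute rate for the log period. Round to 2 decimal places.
0.7

To calculate the rate:

1. Count total INFO events: 14
2. Total time period: 20 minutes
3. Rate = 14 / 20 = 0.7 events per minute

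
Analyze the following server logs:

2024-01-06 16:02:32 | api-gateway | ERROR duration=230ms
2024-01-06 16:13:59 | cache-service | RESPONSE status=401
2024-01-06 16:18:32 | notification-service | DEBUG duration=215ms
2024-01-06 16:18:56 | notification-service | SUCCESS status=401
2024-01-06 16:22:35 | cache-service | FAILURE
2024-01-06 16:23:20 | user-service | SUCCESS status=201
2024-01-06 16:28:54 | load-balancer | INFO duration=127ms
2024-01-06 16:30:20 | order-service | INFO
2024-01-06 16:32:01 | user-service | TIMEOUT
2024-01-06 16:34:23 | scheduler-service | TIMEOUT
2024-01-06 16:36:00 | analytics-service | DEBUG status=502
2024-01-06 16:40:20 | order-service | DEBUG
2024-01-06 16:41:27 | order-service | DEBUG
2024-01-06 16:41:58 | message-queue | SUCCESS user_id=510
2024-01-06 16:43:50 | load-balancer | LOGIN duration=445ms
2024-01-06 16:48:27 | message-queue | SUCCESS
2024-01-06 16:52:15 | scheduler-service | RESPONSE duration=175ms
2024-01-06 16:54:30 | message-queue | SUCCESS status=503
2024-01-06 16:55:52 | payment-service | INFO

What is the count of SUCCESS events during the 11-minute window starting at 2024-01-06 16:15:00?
2

To count events in the time window:

1. Window boundaries: 2024-01-06 16:15:00 to 2024-01-06 16:26:00
2. Filter for SUCCESS events within this window
3. Count matching events: 2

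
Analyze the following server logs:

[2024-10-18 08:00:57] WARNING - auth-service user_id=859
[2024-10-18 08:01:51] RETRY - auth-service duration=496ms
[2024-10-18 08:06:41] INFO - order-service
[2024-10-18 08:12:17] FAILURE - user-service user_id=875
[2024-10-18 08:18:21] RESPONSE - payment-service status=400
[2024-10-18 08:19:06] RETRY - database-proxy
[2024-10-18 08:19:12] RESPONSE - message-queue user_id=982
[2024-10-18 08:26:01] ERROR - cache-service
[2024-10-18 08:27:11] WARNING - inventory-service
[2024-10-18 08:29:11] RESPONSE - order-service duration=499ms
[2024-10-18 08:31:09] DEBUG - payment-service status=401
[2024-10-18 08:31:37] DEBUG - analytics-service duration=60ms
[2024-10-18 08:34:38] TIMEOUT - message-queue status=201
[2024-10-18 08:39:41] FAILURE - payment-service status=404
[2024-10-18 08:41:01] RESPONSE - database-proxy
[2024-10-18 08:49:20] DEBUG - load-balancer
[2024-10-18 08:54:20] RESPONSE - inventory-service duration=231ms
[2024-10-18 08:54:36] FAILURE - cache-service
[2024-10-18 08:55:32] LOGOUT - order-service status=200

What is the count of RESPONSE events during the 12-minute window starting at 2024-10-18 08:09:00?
2

To count events in the time window:

1. Window boundaries: 2024-10-18 08:09:00 to 2024-10-18 08:21:00
2. Filter for RESPONSE events within this window
3. Count matching events: 2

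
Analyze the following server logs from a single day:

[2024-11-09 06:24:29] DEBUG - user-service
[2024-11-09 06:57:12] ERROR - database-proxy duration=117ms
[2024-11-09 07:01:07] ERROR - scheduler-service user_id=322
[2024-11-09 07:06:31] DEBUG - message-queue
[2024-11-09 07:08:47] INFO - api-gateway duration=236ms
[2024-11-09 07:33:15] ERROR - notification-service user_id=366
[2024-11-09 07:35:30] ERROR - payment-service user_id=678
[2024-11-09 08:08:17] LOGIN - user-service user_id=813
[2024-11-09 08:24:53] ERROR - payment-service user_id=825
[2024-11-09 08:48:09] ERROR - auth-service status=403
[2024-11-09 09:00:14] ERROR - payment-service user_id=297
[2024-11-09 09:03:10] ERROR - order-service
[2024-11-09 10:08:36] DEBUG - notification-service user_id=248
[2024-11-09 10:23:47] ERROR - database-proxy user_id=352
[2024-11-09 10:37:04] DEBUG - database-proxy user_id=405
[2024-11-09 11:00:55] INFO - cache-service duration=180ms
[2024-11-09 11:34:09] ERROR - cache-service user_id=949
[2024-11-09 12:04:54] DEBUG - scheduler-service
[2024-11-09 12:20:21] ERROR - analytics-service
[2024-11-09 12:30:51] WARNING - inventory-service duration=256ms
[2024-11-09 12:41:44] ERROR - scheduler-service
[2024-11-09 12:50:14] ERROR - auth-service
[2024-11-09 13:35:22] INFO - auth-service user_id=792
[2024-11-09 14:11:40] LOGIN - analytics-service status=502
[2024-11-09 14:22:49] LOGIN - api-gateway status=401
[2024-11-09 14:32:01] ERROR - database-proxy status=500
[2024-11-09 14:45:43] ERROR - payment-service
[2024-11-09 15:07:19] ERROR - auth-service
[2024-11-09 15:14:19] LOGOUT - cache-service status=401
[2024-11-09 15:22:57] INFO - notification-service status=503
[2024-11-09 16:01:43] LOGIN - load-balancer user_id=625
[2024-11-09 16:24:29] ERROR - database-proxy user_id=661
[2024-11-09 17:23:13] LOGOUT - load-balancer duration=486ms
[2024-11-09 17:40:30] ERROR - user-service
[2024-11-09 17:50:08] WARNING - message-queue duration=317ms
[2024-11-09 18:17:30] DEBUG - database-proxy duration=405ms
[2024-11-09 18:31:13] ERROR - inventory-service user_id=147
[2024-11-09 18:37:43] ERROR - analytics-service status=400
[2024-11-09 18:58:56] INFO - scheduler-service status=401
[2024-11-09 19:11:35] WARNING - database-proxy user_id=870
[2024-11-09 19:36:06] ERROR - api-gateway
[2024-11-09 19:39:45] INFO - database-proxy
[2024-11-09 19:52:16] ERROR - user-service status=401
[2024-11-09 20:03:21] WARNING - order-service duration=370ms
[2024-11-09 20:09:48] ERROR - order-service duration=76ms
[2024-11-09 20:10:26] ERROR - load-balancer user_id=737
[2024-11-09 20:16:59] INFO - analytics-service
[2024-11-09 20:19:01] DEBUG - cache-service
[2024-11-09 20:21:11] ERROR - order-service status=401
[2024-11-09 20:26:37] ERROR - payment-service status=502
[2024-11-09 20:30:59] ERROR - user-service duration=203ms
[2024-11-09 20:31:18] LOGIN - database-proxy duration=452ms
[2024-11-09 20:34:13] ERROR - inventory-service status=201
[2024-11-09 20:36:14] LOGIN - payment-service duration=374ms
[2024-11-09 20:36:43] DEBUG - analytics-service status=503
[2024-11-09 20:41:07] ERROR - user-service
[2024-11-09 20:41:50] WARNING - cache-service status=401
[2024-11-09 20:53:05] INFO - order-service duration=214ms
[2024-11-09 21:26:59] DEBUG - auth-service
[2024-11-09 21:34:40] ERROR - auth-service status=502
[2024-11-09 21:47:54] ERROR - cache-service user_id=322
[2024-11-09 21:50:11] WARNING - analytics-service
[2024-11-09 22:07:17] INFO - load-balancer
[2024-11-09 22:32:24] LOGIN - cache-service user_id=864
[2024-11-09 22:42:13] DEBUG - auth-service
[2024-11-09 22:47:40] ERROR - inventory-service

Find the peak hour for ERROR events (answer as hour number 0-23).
20

To find the peak hour:

1. Group all ERROR events by hour
2. Count events in each hour
3. Find hour with maximum count
4. Peak hour: 20 (with 7 events)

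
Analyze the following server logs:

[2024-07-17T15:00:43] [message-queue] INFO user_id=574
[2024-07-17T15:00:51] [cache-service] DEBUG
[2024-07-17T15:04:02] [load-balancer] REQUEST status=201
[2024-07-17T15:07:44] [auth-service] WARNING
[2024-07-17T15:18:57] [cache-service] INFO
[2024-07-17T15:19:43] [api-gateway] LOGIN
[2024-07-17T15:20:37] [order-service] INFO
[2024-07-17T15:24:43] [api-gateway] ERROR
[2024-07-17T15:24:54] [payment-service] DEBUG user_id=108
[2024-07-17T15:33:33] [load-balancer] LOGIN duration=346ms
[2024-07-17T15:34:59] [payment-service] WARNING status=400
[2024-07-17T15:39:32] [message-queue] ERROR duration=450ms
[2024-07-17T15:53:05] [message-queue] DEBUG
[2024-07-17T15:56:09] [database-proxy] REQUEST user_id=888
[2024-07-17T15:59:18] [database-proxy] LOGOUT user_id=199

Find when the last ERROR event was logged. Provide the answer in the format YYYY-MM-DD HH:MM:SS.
2024-07-17 15:39:32

To find the last event:

1. Filter for all ERROR events
2. Sort by timestamp
3. Select the last one
4. Timestamp: 2024-07-17 15:39:32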